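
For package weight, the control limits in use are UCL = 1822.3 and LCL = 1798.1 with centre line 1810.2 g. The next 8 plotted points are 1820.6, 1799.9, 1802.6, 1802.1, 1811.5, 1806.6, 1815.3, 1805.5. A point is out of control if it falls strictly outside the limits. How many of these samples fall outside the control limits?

0

All 8 points lie within [1798.1, 1822.3].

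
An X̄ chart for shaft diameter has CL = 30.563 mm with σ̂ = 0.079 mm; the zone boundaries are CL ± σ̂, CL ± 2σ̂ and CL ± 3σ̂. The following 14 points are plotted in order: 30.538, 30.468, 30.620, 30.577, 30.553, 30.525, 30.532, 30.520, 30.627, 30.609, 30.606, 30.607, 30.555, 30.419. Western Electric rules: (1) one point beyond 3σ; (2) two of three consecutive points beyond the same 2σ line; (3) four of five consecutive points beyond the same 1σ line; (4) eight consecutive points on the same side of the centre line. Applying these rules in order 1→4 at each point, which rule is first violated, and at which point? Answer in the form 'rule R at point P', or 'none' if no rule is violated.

Zone of each point (C = within 1σ̂, B = 1σ̂–2σ̂, A = 2σ̂–3σ̂, * = beyond 3σ̂; sign = side of CL): 1:-C, 2:-B, 3:+C, 4:+C, 5:-C, 6:-C, 7:-C, 8:-C, 9:+C, 10:+C, 11:+C, 12:+C, 13:-C, 14:-B
No rule fires across all 14 points.

none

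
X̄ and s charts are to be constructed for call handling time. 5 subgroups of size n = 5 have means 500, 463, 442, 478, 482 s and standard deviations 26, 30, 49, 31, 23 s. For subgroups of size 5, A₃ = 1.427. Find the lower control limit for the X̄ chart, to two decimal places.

427.62

X̄̄ = (500 + 463 + 442 + 478 + 482) / 5 = 473.0000
s̄ = (26 + 30 + 49 + 31 + 23) / 5 = 31.8000
LCL = X̄̄ − A₃·s̄ = 473.0000 − 1.427 × 31.8000 = 427.6214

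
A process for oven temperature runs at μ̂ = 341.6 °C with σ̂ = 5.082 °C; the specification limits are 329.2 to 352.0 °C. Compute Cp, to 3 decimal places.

0.748

Cp = (USL − LSL) / (6σ̂) = (352.0 − 329.2) / (6 × 5.082) = 22.8000 / 30.4920 = 0.7477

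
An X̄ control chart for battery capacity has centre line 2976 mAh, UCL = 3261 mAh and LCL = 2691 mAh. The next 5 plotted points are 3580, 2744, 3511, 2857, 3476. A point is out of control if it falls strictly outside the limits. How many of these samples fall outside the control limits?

Compare each point to [2691, 3261]: sample 1 = 3580 > UCL; sample 3 = 3511 > UCL; sample 5 = 3476 > UCL.

3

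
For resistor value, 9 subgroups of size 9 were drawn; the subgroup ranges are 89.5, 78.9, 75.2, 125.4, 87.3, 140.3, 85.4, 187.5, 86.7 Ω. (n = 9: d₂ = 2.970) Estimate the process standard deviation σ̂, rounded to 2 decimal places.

R̄ = (89.5 + 78.9 + 75.2 + 125.4 + 87.3 + 140.3 + 85.4 + 187.5 + 86.7) / 9 = 106.2444
σ̂ = R̄ / d₂ = 106.2444 / 2.970 = 35.7725

35.77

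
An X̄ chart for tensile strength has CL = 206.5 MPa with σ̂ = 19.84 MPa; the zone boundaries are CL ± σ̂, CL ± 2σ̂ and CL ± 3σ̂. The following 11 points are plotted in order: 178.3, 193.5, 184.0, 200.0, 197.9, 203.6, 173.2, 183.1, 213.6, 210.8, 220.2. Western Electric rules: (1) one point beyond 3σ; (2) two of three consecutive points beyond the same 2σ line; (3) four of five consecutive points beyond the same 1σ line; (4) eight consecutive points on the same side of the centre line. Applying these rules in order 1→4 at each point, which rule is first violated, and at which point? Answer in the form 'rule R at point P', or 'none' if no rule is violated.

Zone of each point (C = within 1σ̂, B = 1σ̂–2σ̂, A = 2σ̂–3σ̂, * = beyond 3σ̂; sign = side of CL): 1:-B, 2:-C, 3:-B, 4:-C, 5:-C, 6:-C, 7:-B, 8:-B, 9:+C, 10:+C, 11:+C
Rule 4 (eight consecutive points on the same side of the centre line) is satisfied at point 8.

rule 4 at point 8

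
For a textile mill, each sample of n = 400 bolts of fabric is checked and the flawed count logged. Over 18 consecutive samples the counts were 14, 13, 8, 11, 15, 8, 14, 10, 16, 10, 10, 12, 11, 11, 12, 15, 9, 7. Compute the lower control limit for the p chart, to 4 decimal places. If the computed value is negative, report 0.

0.0036

p̄ = Σdᵢ / (k·n) = 206 / (18 × 400) = 0.02861
LCL = p̄ − 3·√(p̄(1−p̄)/n) = 0.02861 − 3 × 0.00834 = 0.00360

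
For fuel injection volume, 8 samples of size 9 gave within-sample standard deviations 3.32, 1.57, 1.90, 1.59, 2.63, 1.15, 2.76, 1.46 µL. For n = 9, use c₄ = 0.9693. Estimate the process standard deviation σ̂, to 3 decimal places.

2.112

s̄ = (3.32 + 1.57 + 1.90 + 1.59 + 2.63 + 1.15 + 2.76 + 1.46) / 8 = 2.0475
σ̂ = s̄ / c₄ = 2.0475 / 0.9693 = 2.1123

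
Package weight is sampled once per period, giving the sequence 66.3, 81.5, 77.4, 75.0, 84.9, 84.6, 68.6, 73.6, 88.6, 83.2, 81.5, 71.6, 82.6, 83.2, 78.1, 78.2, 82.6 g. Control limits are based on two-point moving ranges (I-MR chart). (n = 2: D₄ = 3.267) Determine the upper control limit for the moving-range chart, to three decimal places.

Moving ranges: 15.2, 4.1, 2.4, 9.9, 0.3, 16.0, 5.0, 15.0, 5.4, 1.7, 9.9, 11.0, 0.6, 5.1, 0.1, 4.4; M̄R̄ = 106.1000 / 16 = 6.6312
UCL_MR = D₄·M̄R̄ = 3.267 × 6.6312 = 21.6643

21.664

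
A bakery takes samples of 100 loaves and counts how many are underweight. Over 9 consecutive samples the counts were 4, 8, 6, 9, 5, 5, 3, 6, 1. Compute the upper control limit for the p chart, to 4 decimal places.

0.1190

p̄ = Σdᵢ / (k·n) = 47 / (9 × 100) = 0.05222
UCL = p̄ + 3·√(p̄(1−p̄)/n) = 0.05222 + 3 × √(0.05222×0.94778/100) = 0.05222 + 3 × 0.02225 = 0.11896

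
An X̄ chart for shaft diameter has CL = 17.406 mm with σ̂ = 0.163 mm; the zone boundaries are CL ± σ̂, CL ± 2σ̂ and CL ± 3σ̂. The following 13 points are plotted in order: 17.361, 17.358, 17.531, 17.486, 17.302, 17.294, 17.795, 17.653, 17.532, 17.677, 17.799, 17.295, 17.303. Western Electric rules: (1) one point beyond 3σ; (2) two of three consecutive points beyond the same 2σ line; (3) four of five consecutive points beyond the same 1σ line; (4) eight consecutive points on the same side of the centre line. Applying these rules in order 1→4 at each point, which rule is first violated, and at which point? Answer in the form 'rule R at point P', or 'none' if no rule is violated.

Zone of each point (C = within 1σ̂, B = 1σ̂–2σ̂, A = 2σ̂–3σ̂, * = beyond 3σ̂; sign = side of CL): 1:-C, 2:-C, 3:+C, 4:+C, 5:-C, 6:-C, 7:+A, 8:+B, 9:+C, 10:+B, 11:+A, 12:-C, 13:-C
Rule 3 (four of five consecutive points beyond the same 1σ limit) is satisfied at point 11.

rule 3 at point 11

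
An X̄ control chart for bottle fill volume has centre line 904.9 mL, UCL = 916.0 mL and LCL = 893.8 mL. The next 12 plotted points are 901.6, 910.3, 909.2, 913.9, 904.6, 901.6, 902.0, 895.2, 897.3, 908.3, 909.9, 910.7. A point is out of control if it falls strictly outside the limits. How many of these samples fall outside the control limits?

All 12 points lie within [893.8, 916.0].

0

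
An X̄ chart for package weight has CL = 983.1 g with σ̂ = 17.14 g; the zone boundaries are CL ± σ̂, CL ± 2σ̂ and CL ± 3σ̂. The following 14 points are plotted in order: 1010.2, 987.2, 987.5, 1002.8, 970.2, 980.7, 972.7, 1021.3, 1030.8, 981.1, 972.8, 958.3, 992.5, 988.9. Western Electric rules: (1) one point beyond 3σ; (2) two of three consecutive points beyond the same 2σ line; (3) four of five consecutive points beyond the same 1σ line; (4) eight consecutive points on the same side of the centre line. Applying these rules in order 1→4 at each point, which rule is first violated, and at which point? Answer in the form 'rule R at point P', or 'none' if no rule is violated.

rule 2 at point 9

Zone of each point (C = within 1σ̂, B = 1σ̂–2σ̂, A = 2σ̂–3σ̂, * = beyond 3σ̂; sign = side of CL): 1:+B, 2:+C, 3:+C, 4:+B, 5:-C, 6:-C, 7:-C, 8:+A, 9:+A, 10:-C, 11:-C, 12:-B, 13:+C, 14:+C
Rule 2 (two of three consecutive points beyond the same 2σ limit) is satisfied at point 9.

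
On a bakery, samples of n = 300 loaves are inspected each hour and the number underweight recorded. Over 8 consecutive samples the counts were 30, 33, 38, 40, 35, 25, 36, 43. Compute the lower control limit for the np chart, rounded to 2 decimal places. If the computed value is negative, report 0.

p̄ = Σdᵢ / (k·n) = 280 / (8 × 300) = 0.11667
LCL = np̄ − 3·√(np̄(1−p̄)) = 35.0000 − 3 × 5.5603 = 18.3192

18.32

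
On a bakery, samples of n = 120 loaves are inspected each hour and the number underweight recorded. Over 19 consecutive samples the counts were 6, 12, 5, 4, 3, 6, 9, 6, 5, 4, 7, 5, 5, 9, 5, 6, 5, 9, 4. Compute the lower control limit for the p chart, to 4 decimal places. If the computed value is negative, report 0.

p̄ = Σdᵢ / (k·n) = 115 / (19 × 120) = 0.05044
LCL = p̄ − 3·√(p̄(1−p̄)/n) = 0.05044 − 3 × 0.01998 = -0.00950 → 0 (negative, so LCL = 0)

0.0000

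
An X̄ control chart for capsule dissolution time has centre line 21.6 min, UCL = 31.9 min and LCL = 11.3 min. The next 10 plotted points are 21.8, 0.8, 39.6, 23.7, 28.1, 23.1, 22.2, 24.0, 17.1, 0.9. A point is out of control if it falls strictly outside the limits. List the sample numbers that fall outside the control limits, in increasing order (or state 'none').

2, 3, 10

Compare each point to [11.3, 31.9]: sample 2 = 0.8 < LCL; sample 3 = 39.6 > UCL; sample 10 = 0.9 < LCL.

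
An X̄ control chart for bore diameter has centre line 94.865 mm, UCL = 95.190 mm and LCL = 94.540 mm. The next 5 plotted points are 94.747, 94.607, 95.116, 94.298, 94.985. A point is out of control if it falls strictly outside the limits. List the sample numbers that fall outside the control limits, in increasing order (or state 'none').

4

Compare each point to [94.540, 95.190]: sample 4 = 94.298 < LCL.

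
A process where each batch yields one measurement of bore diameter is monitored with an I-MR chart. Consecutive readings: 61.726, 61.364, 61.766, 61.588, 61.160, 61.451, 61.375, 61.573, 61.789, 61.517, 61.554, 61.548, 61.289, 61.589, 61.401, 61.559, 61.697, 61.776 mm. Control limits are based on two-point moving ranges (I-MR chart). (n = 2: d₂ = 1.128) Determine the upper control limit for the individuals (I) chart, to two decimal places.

62.10

X̄ = (61.726 + 61.364 + 61.766 + 61.588 + 61.160 + 61.451 + 61.375 + 61.573 + 61.789 + 61.517 + 61.554 + 61.548 + 61.289 + 61.589 + 61.401 + 61.559 + 61.697 + 61.776) / 18 = 61.5401
Moving ranges: 0.362, 0.402, 0.178, 0.428, 0.291, 0.076, 0.198, 0.216, 0.272, 0.037, 0.006, 0.259, 0.300, 0.188, 0.158, 0.138, 0.079; M̄R̄ = 3.5880 / 17 = 0.2111
UCL = X̄ + 3·M̄R̄/d₂ = 61.5401 + 3 × 0.2111 / 1.128 = 62.1014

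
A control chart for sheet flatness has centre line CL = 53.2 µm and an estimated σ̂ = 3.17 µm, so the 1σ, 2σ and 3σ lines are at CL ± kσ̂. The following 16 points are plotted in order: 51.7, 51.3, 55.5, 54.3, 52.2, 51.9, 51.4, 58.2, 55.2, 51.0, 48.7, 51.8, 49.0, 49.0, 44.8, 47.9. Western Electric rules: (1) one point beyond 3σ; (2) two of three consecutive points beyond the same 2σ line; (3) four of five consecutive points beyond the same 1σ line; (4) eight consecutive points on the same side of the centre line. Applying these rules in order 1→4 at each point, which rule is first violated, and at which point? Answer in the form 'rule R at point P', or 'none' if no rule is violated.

Zone of each point (C = within 1σ̂, B = 1σ̂–2σ̂, A = 2σ̂–3σ̂, * = beyond 3σ̂; sign = side of CL): 1:-C, 2:-C, 3:+C, 4:+C, 5:-C, 6:-C, 7:-C, 8:+B, 9:+C, 10:-C, 11:-B, 12:-C, 13:-B, 14:-B, 15:-A, 16:-B
Rule 3 (four of five consecutive points beyond the same 1σ limit) is satisfied at point 15.

rule 3 at point 15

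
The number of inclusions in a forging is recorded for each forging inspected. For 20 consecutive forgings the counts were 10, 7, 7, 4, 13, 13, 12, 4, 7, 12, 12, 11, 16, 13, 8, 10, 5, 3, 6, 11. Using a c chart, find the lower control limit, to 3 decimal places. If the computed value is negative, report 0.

c̄ = (10 + 7 + 7 + 4 + 13 + 13 + 12 + 4 + 7 + 12 + 12 + 11 + 16 + 13 + 8 + 10 + 5 + 3 + 6 + 11) / 20 = 184 / 20 = 9.2000
LCL = c̄ − 3√c̄ = 9.2000 − 3 × 3.0332 = 0.1005

0.101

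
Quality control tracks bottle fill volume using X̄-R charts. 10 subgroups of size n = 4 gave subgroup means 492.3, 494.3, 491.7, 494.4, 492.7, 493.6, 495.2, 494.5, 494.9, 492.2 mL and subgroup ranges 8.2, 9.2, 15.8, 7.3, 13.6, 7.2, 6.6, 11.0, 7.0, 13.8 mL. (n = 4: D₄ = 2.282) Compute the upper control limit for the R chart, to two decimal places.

R̄ = (8.2 + 9.2 + 15.8 + 7.3 + 13.6 + 7.2 + 6.6 + 11.0 + 7.0 + 13.8) / 10 = 99.7000 / 10 = 9.9700
UCL_R = D₄·R̄ = 2.282 × 9.9700 = 22.7515

22.75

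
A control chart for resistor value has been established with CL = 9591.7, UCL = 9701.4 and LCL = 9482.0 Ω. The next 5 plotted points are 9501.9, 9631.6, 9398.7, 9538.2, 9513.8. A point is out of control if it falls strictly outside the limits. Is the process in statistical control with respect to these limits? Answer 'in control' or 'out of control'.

out of control

Compare each point to [9482.0, 9701.4]: sample 3 = 9398.7 < LCL.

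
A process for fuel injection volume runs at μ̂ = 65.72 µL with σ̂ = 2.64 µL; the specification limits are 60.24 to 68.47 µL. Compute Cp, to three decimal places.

Cp = (USL − LSL) / (6σ̂) = (68.47 − 60.24) / (6 × 2.64) = 8.2300 / 15.8400 = 0.5196

0.520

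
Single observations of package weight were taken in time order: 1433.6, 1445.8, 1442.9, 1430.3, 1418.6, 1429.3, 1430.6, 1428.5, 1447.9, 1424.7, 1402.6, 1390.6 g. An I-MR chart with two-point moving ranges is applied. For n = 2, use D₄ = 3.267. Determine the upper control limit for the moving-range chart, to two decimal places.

38.67

Moving ranges: 12.2, 2.9, 12.6, 11.7, 10.7, 1.3, 2.1, 19.4, 23.2, 22.1, 12.0; M̄R̄ = 130.2000 / 11 = 11.8364
UCL_MR = D₄·M̄R̄ = 3.267 × 11.8364 = 38.6694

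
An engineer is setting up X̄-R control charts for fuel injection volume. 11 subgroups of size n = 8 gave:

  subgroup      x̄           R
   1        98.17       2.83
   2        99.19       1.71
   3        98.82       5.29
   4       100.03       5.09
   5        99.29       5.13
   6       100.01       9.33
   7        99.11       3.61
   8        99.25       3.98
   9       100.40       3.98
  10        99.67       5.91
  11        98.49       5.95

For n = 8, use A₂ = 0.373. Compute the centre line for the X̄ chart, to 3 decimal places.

99.312

X̄̄ = (98.17 + 99.19 + 98.82 + 100.03 + 99.29 + 100.01 + 99.11 + 99.25 + 100.40 + 99.67 + 98.49) / 11 = 1092.4300 / 11 = 99.3118
CL = X̄̄ = 99.3118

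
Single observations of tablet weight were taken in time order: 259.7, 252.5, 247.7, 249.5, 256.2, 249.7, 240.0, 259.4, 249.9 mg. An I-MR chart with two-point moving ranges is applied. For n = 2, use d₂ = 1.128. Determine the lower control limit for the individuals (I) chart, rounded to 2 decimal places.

X̄ = (259.7 + 252.5 + 247.7 + 249.5 + 256.2 + 249.7 + 240.0 + 259.4 + 249.9) / 9 = 251.6222
Moving ranges: 7.2, 4.8, 1.8, 6.7, 6.5, 9.7, 19.4, 9.5; M̄R̄ = 65.6000 / 8 = 8.2000
LCL = X̄ − 3·M̄R̄/d₂ = 251.6222 − 3 × 8.2000 / 1.128 = 229.8137

229.81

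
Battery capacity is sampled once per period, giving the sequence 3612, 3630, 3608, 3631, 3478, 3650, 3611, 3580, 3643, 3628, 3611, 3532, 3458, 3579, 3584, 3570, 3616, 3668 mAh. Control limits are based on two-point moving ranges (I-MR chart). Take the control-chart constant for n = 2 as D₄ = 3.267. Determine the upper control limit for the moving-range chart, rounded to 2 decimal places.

Moving ranges: 18, 22, 23, 153, 172, 39, 31, 63, 15, 17, 79, 74, 121, 5, 14, 46, 52; M̄R̄ = 944.0000 / 17 = 55.5294
UCL_MR = D₄·M̄R̄ = 3.267 × 55.5294 = 181.4146

181.41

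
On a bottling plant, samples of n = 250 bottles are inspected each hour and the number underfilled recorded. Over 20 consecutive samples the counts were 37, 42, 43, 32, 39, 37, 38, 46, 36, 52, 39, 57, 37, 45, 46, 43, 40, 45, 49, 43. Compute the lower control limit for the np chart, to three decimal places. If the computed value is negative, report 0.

p̄ = Σdᵢ / (k·n) = 846 / (20 × 250) = 0.16920
LCL = np̄ − 3·√(np̄(1−p̄)) = 42.3000 − 3 × 5.9281 = 24.5156

24.516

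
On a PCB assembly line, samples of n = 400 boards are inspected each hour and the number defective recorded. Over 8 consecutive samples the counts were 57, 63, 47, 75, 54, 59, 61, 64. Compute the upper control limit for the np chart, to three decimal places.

p̄ = Σdᵢ / (k·n) = 480 / (8 × 400) = 0.15000
UCL = np̄ + 3·√(np̄(1−p̄)) = 60.0000 + 3 × √(60.0000×0.85000) = 60.0000 + 3 × 7.1414 = 81.4243

81.424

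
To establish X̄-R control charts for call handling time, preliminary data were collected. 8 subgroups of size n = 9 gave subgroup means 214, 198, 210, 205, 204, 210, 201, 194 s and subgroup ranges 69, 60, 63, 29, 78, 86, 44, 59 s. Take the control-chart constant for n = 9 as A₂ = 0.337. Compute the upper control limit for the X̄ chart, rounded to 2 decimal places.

X̄̄ = (214 + 198 + 210 + 205 + 204 + 210 + 201 + 194) / 8 = 1636.0000 / 8 = 204.5000
R̄ = (69 + 60 + 63 + 29 + 78 + 86 + 44 + 59) / 8 = 488.0000 / 8 = 61.0000
UCL = X̄̄ + A₂·R̄ = 204.5000 + 0.337 × 61.0000 = 225.0570

225.06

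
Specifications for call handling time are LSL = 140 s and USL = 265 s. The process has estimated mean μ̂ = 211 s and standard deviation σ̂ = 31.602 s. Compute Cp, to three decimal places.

0.659

Cp = (USL − LSL) / (6σ̂) = (265 − 140) / (6 × 31.602) = 125.0000 / 189.6120 = 0.6592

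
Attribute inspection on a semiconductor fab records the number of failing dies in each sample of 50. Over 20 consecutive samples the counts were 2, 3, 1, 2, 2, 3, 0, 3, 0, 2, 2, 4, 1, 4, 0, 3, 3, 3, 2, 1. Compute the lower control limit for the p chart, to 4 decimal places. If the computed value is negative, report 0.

0.0000

p̄ = Σdᵢ / (k·n) = 41 / (20 × 50) = 0.04100
LCL = p̄ − 3·√(p̄(1−p̄)/n) = 0.04100 − 3 × 0.02804 = -0.04313 → 0 (negative, so LCL = 0)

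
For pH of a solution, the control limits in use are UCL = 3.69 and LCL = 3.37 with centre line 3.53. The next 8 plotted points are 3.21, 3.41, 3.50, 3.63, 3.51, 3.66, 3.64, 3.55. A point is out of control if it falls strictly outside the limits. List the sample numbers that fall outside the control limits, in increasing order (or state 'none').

Compare each point to [3.37, 3.69]: sample 1 = 3.21 < LCL.

1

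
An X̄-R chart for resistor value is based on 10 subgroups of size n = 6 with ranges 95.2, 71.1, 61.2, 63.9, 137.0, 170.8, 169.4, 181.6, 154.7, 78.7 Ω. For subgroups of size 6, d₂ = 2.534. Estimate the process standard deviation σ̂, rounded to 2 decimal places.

46.71

R̄ = (95.2 + 71.1 + 61.2 + 63.9 + 137.0 + 170.8 + 169.4 + 181.6 + 154.7 + 78.7) / 10 = 118.3600
σ̂ = R̄ / d₂ = 118.3600 / 2.534 = 46.7088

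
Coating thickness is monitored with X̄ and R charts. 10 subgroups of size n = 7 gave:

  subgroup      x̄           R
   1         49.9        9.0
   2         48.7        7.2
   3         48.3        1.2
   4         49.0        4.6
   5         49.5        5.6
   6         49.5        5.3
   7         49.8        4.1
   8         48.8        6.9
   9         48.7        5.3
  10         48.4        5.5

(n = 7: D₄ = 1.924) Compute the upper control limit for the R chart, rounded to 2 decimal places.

10.52

R̄ = (9.0 + 7.2 + 1.2 + 4.6 + 5.6 + 5.3 + 4.1 + 6.9 + 5.3 + 5.5) / 10 = 54.7000 / 10 = 5.4700
UCL_R = D₄·R̄ = 1.924 × 5.4700 = 10.5243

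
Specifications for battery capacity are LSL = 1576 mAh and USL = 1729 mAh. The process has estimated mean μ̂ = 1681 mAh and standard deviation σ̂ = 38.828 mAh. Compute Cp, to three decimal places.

0.657

Cp = (USL − LSL) / (6σ̂) = (1729 − 1576) / (6 × 38.828) = 153.0000 / 232.9680 = 0.6567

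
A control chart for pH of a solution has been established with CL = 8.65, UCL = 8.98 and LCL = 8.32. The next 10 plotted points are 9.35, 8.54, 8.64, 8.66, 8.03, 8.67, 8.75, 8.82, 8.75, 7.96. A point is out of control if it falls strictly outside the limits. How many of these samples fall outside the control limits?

3

Compare each point to [8.32, 8.98]: sample 1 = 9.35 > UCL; sample 5 = 8.03 < LCL; sample 10 = 7.96 < LCL.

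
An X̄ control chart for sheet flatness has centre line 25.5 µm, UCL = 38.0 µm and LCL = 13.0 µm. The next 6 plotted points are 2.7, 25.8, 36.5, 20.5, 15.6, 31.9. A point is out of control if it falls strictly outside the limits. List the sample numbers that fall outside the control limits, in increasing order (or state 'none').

Compare each point to [13.0, 38.0]: sample 1 = 2.7 < LCL.

1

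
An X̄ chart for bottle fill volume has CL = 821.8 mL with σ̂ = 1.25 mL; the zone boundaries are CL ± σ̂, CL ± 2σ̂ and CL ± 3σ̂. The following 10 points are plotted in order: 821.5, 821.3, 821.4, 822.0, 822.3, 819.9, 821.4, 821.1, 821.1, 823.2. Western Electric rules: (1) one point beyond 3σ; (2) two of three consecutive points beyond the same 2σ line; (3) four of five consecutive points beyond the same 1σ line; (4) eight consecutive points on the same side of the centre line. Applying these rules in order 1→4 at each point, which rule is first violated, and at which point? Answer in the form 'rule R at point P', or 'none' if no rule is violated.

Zone of each point (C = within 1σ̂, B = 1σ̂–2σ̂, A = 2σ̂–3σ̂, * = beyond 3σ̂; sign = side of CL): 1:-C, 2:-C, 3:-C, 4:+C, 5:+C, 6:-B, 7:-C, 8:-C, 9:-C, 10:+B
No rule fires across all 10 points.

none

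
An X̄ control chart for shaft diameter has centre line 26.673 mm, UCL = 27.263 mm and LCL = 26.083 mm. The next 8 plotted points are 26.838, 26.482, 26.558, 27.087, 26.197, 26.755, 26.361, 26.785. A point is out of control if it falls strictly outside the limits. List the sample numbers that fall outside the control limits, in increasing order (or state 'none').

All 8 points lie within [26.083, 27.263].

none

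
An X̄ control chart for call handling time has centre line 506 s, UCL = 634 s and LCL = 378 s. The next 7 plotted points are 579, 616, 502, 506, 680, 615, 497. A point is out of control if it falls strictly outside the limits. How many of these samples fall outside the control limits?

Compare each point to [378, 634]: sample 5 = 680 > UCL.

1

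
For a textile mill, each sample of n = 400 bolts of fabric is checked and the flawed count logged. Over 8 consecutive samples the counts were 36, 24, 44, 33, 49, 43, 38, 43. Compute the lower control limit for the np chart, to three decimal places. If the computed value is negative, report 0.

p̄ = Σdᵢ / (k·n) = 310 / (8 × 400) = 0.09688
LCL = np̄ − 3·√(np̄(1−p̄)) = 38.7500 − 3 × 5.9157 = 21.0028

21.003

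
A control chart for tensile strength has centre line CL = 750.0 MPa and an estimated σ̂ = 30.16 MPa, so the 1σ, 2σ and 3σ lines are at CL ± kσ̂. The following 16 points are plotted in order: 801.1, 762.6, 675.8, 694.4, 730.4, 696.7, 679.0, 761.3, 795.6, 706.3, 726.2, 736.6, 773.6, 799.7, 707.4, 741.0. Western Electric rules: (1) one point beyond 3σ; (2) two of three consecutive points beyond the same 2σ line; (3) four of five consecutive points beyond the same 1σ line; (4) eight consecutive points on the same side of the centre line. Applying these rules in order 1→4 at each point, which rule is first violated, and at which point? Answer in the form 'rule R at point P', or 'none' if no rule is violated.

rule 3 at point 7

Zone of each point (C = within 1σ̂, B = 1σ̂–2σ̂, A = 2σ̂–3σ̂, * = beyond 3σ̂; sign = side of CL): 1:+B, 2:+C, 3:-A, 4:-B, 5:-C, 6:-B, 7:-A, 8:+C, 9:+B, 10:-B, 11:-C, 12:-C, 13:+C, 14:+B, 15:-B, 16:-C
Rule 3 (four of five consecutive points beyond the same 1σ limit) is satisfied at point 7.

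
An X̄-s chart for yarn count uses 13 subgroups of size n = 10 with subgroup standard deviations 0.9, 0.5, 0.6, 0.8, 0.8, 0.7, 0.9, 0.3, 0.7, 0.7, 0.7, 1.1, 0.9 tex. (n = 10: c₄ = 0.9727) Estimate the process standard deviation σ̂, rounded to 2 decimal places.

s̄ = (0.9 + 0.5 + 0.6 + 0.8 + 0.8 + 0.7 + 0.9 + 0.3 + 0.7 + 0.7 + 0.7 + 1.1 + 0.9) / 13 = 0.7385
σ̂ = s̄ / c₄ = 0.7385 / 0.9727 = 0.7592

0.76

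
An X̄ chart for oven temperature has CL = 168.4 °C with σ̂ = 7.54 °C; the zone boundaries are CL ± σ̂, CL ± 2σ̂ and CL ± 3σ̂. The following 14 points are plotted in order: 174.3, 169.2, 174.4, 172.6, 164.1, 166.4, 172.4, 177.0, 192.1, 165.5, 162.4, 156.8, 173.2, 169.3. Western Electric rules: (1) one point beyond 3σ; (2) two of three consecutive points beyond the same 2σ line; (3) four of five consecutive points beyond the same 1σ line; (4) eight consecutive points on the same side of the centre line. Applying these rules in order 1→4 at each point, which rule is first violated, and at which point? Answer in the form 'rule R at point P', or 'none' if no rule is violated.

Zone of each point (C = within 1σ̂, B = 1σ̂–2σ̂, A = 2σ̂–3σ̂, * = beyond 3σ̂; sign = side of CL): 1:+C, 2:+C, 3:+C, 4:+C, 5:-C, 6:-C, 7:+C, 8:+B, 9:+*, 10:-C, 11:-C, 12:-B, 13:+C, 14:+C
Rule 1 (one point beyond the 3σ limits) is satisfied at point 9.

rule 1 at point 9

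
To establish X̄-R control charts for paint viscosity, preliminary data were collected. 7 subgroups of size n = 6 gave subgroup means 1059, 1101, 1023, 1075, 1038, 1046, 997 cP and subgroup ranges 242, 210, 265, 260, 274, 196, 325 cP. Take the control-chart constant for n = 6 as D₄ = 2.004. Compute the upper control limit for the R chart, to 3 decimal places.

507.298

R̄ = (242 + 210 + 265 + 260 + 274 + 196 + 325) / 7 = 1772.0000 / 7 = 253.1429
UCL_R = D₄·R̄ = 2.004 × 253.1429 = 507.2983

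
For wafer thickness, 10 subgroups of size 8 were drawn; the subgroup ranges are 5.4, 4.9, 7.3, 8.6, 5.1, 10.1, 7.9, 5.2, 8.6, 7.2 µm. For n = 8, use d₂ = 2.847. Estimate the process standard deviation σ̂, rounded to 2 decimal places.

R̄ = (5.4 + 4.9 + 7.3 + 8.6 + 5.1 + 10.1 + 7.9 + 5.2 + 8.6 + 7.2) / 10 = 7.0300
σ̂ = R̄ / d₂ = 7.0300 / 2.847 = 2.4693

2.47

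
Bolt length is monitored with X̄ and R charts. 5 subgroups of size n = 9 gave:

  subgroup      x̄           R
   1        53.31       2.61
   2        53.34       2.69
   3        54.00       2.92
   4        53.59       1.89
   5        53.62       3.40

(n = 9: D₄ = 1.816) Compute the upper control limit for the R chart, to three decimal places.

4.907

R̄ = (2.61 + 2.69 + 2.92 + 1.89 + 3.40) / 5 = 13.5100 / 5 = 2.7020
UCL_R = D₄·R̄ = 1.816 × 2.7020 = 4.9068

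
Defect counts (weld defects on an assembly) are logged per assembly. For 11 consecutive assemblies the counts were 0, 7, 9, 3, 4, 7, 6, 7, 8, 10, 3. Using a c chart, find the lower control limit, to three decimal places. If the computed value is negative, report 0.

c̄ = (0 + 7 + 9 + 3 + 4 + 7 + 6 + 7 + 8 + 10 + 3) / 11 = 64 / 11 = 5.8182
LCL = c̄ − 3√c̄ = 5.8182 − 3 × 2.4121 = -1.4181 → 0 (cannot be negative)

0.000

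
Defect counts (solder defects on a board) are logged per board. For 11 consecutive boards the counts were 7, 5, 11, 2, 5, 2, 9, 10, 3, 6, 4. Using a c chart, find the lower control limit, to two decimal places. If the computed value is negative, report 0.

0.00

c̄ = (7 + 5 + 11 + 2 + 5 + 2 + 9 + 10 + 3 + 6 + 4) / 11 = 64 / 11 = 5.8182
LCL = c̄ − 3√c̄ = 5.8182 − 3 × 2.4121 = -1.4181 → 0 (cannot be negative)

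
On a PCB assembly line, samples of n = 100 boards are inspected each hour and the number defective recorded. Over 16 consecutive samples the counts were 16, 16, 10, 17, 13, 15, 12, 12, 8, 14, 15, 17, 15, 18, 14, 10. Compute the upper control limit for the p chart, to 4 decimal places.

0.2425

p̄ = Σdᵢ / (k·n) = 222 / (16 × 100) = 0.13875
UCL = p̄ + 3·√(p̄(1−p̄)/n) = 0.13875 + 3 × √(0.13875×0.86125/100) = 0.13875 + 3 × 0.03457 = 0.24246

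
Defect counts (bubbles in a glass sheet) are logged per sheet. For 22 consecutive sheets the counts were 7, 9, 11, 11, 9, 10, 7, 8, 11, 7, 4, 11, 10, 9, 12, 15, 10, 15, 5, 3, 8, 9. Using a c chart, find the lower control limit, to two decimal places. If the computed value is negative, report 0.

c̄ = (7 + 9 + 11 + 11 + 9 + 10 + 7 + 8 + 11 + 7 + 4 + 11 + 10 + 9 + 12 + 15 + 10 + 15 + 5 + 3 + 8 + 9) / 22 = 201 / 22 = 9.1364
LCL = c̄ − 3√c̄ = 9.1364 − 3 × 3.0226 = 0.0684

0.07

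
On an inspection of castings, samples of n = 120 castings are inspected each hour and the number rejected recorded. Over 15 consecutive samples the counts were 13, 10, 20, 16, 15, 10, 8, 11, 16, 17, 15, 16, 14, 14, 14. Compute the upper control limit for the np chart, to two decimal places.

p̄ = Σdᵢ / (k·n) = 209 / (15 × 120) = 0.11611
UCL = np̄ + 3·√(np̄(1−p̄)) = 13.9333 + 3 × √(13.9333×0.88389) = 13.9333 + 3 × 3.5093 = 24.4614

24.46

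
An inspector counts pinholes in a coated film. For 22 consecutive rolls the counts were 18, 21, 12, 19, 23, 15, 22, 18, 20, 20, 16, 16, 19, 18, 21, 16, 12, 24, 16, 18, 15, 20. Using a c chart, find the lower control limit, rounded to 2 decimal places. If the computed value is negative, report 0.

5.36

c̄ = (18 + 21 + 12 + 19 + 23 + 15 + 22 + 18 + 20 + 20 + 16 + 16 + 19 + 18 + 21 + 16 + 12 + 24 + 16 + 18 + 15 + 20) / 22 = 399 / 22 = 18.1364
LCL = c̄ − 3√c̄ = 18.1364 − 3 × 4.2587 = 5.3603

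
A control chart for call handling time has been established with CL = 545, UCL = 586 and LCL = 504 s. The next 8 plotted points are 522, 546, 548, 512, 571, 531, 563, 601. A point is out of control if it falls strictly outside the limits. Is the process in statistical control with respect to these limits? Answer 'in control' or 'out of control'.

out of control

Compare each point to [504, 586]: sample 8 = 601 > UCL.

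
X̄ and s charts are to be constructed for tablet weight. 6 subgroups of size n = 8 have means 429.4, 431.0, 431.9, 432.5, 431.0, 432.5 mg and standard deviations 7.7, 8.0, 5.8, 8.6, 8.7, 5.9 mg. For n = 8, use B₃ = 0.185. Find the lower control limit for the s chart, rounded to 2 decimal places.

1.38

s̄ = (7.7 + 8.0 + 5.8 + 8.6 + 8.7 + 5.9) / 6 = 7.4500
LCL_s = B₃·s̄ = 0.185 × 7.4500 = 1.3782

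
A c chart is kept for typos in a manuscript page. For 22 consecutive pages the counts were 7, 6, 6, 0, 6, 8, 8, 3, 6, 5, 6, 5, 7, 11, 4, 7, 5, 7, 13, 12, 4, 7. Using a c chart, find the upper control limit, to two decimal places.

14.15

c̄ = (7 + 6 + 6 + 0 + 6 + 8 + 8 + 3 + 6 + 5 + 6 + 5 + 7 + 11 + 4 + 7 + 5 + 7 + 13 + 12 + 4 + 7) / 22 = 143 / 22 = 6.5000
UCL = c̄ + 3√c̄ = 6.5000 + 3 × √6.5000 = 6.5000 + 3 × 2.5495 = 14.1485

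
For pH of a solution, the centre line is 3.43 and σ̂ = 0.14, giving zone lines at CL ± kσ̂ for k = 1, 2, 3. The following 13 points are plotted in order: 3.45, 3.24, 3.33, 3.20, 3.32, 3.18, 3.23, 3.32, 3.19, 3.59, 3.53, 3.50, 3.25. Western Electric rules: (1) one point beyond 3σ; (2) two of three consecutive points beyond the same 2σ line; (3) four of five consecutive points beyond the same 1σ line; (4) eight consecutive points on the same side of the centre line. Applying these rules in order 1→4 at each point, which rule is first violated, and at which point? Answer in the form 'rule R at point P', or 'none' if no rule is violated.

Zone of each point (C = within 1σ̂, B = 1σ̂–2σ̂, A = 2σ̂–3σ̂, * = beyond 3σ̂; sign = side of CL): 1:+C, 2:-B, 3:-C, 4:-B, 5:-C, 6:-B, 7:-B, 8:-C, 9:-B, 10:+B, 11:+C, 12:+C, 13:-B
Rule 4 (eight consecutive points on the same side of the centre line) is satisfied at point 9.

rule 4 at point 9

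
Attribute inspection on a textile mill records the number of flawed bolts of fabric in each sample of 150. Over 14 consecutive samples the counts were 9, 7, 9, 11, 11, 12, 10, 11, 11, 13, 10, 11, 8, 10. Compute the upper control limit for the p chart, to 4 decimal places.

0.1298

p̄ = Σdᵢ / (k·n) = 143 / (14 × 150) = 0.06810
UCL = p̄ + 3·√(p̄(1−p̄)/n) = 0.06810 + 3 × √(0.06810×0.93190/150) = 0.06810 + 3 × 0.02057 = 0.12980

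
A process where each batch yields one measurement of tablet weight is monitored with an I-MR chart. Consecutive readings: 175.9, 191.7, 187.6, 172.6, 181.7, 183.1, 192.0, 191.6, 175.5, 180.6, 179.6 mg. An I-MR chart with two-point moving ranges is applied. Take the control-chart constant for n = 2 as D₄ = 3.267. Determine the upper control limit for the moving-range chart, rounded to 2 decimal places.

Moving ranges: 15.8, 4.1, 15.0, 9.1, 1.4, 8.9, 0.4, 16.1, 5.1, 1.0; M̄R̄ = 76.9000 / 10 = 7.6900
UCL_MR = D₄·M̄R̄ = 3.267 × 7.6900 = 25.1232

25.12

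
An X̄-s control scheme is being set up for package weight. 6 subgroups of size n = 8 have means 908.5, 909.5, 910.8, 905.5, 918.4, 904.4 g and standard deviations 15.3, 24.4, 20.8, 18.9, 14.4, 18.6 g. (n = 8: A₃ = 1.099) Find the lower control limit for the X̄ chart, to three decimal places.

X̄̄ = (908.5 + 909.5 + 910.8 + 905.5 + 918.4 + 904.4) / 6 = 909.5167
s̄ = (15.3 + 24.4 + 20.8 + 18.9 + 14.4 + 18.6) / 6 = 18.7333
LCL = X̄̄ − A₃·s̄ = 909.5167 − 1.099 × 18.7333 = 888.9287

888.929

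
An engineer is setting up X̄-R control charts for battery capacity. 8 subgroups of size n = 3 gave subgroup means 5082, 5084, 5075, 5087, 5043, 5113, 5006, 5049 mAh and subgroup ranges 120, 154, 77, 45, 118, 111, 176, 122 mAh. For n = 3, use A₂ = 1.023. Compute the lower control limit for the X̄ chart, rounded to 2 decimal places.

X̄̄ = (5082 + 5084 + 5075 + 5087 + 5043 + 5113 + 5006 + 5049) / 8 = 40539.0000 / 8 = 5067.3750
R̄ = (120 + 154 + 77 + 45 + 118 + 111 + 176 + 122) / 8 = 923.0000 / 8 = 115.3750
LCL = X̄̄ − A₂·R̄ = 5067.3750 − 1.023 × 115.3750 = 4949.3464

4949.35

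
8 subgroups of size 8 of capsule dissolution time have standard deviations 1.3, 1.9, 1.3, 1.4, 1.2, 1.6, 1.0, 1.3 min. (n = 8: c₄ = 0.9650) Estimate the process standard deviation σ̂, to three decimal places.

1.425

s̄ = (1.3 + 1.9 + 1.3 + 1.4 + 1.2 + 1.6 + 1.0 + 1.3) / 8 = 1.3750
σ̂ = s̄ / c₄ = 1.3750 / 0.9650 = 1.4249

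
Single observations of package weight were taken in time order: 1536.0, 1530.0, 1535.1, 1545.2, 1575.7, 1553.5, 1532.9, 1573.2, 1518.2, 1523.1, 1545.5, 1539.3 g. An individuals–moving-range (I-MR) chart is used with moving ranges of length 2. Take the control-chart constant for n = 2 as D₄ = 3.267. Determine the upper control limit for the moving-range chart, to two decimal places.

Moving ranges: 6.0, 5.1, 10.1, 30.5, 22.2, 20.6, 40.3, 55.0, 4.9, 22.4, 6.2; M̄R̄ = 223.3000 / 11 = 20.3000
UCL_MR = D₄·M̄R̄ = 3.267 × 20.3000 = 66.3201

66.32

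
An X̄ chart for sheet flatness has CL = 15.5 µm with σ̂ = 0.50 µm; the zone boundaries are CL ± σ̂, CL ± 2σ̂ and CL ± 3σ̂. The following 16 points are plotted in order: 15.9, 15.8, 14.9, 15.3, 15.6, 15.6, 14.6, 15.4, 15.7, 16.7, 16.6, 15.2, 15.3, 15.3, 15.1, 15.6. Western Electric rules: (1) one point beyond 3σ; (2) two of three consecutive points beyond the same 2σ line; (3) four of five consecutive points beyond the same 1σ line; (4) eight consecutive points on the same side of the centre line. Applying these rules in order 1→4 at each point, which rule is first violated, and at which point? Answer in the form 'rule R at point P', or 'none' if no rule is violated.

Zone of each point (C = within 1σ̂, B = 1σ̂–2σ̂, A = 2σ̂–3σ̂, * = beyond 3σ̂; sign = side of CL): 1:+C, 2:+C, 3:-B, 4:-C, 5:+C, 6:+C, 7:-B, 8:-C, 9:+C, 10:+A, 11:+A, 12:-C, 13:-C, 14:-C, 15:-C, 16:+C
Rule 2 (two of three consecutive points beyond the same 2σ limit) is satisfied at point 11.

rule 2 at point 11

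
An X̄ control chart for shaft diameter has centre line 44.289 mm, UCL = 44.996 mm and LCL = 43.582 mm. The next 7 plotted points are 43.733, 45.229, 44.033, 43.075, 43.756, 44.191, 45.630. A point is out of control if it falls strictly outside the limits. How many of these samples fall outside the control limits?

3

Compare each point to [43.582, 44.996]: sample 2 = 45.229 > UCL; sample 4 = 43.075 < LCL; sample 7 = 45.630 > UCL.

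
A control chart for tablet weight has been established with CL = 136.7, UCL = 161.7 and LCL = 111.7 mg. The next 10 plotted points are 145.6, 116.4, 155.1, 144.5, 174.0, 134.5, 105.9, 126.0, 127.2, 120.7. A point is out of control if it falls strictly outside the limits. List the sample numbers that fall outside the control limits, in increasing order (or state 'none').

Compare each point to [111.7, 161.7]: sample 5 = 174.0 > UCL; sample 7 = 105.9 < LCL.

5, 7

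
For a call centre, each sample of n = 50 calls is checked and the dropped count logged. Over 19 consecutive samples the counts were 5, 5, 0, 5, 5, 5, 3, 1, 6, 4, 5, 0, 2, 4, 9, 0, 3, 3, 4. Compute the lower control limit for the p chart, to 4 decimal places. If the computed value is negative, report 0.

p̄ = Σdᵢ / (k·n) = 69 / (19 × 50) = 0.07263
LCL = p̄ − 3·√(p̄(1−p̄)/n) = 0.07263 − 3 × 0.03670 = -0.03748 → 0 (negative, so LCL = 0)

0.0000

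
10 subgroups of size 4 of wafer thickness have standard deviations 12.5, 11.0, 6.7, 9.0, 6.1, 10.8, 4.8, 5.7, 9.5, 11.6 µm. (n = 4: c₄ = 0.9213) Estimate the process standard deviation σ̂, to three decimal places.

9.519

s̄ = (12.5 + 11.0 + 6.7 + 9.0 + 6.1 + 10.8 + 4.8 + 5.7 + 9.5 + 11.6) / 10 = 8.7700
σ̂ = s̄ / c₄ = 8.7700 / 0.9213 = 9.5192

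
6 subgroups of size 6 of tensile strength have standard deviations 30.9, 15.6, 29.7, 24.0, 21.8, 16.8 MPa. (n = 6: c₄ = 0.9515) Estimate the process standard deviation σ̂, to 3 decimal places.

s̄ = (30.9 + 15.6 + 29.7 + 24.0 + 21.8 + 16.8) / 6 = 23.1333
σ̂ = s̄ / c₄ = 23.1333 / 0.9515 = 24.3125

24.312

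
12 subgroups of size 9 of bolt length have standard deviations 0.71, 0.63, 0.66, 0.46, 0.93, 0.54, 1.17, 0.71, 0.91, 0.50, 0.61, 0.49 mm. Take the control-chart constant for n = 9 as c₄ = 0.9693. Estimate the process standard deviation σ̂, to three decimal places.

s̄ = (0.71 + 0.63 + 0.66 + 0.46 + 0.93 + 0.54 + 1.17 + 0.71 + 0.91 + 0.50 + 0.61 + 0.49) / 12 = 0.6933
σ̂ = s̄ / c₄ = 0.6933 / 0.9693 = 0.7153

0.715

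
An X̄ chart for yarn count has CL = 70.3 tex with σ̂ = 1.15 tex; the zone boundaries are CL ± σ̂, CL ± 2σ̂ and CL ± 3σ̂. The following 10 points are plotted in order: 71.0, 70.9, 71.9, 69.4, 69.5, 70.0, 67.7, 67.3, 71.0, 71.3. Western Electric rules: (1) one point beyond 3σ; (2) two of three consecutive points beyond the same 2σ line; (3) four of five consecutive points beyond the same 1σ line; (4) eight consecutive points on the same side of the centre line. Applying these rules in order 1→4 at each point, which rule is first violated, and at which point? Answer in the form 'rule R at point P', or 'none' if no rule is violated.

rule 2 at point 8

Zone of each point (C = within 1σ̂, B = 1σ̂–2σ̂, A = 2σ̂–3σ̂, * = beyond 3σ̂; sign = side of CL): 1:+C, 2:+C, 3:+B, 4:-C, 5:-C, 6:-C, 7:-A, 8:-A, 9:+C, 10:+C
Rule 2 (two of three consecutive points beyond the same 2σ limit) is satisfied at point 8.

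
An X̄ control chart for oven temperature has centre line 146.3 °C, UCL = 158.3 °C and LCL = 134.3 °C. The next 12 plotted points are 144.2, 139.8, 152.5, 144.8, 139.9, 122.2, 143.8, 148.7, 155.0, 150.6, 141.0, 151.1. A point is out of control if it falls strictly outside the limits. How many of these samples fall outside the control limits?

1

Compare each point to [134.3, 158.3]: sample 6 = 122.2 < LCL.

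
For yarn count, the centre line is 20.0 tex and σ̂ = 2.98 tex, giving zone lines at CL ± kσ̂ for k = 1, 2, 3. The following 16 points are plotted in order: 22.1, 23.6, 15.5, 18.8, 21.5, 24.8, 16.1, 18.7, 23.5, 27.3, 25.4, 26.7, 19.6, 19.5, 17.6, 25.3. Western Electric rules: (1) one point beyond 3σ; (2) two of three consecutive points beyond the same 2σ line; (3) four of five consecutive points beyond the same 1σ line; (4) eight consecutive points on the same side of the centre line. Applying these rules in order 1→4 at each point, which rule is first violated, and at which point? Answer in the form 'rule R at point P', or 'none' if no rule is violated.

rule 2 at point 12

Zone of each point (C = within 1σ̂, B = 1σ̂–2σ̂, A = 2σ̂–3σ̂, * = beyond 3σ̂; sign = side of CL): 1:+C, 2:+B, 3:-B, 4:-C, 5:+C, 6:+B, 7:-B, 8:-C, 9:+B, 10:+A, 11:+B, 12:+A, 13:-C, 14:-C, 15:-C, 16:+B
Rule 2 (two of three consecutive points beyond the same 2σ limit) is satisfied at point 12.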